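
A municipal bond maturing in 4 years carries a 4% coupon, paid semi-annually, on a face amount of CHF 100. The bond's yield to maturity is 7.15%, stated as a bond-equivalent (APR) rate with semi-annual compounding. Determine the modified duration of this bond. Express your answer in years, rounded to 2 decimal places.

3.59 years

Periodic yield y = 0.03575. First find Macaulay duration:
  t   CF        PV=CF/(1+0.03575)^t    t·PV
  1         2.00         1.9310         1.9310
  2         2.00         1.8643         3.7286
  3         2.00         1.8000         5.3999
  4         2.00         1.7378         6.9514
  5         2.00         1.6779         8.3893
  6         2.00         1.6199         9.7197
  7         2.00         1.5640        10.9482
  8       102.00        77.0124       616.0992
  Σ                     89.2073       663.1672
P = 89.2073; Macaulay duration = 663.1672 / 89.2073 = 7.43400 half-year periods = 3.71700 years.
Modified duration = D_Mac / (1 + y) = 3.71700 / 1.03575 = 3.58870 years.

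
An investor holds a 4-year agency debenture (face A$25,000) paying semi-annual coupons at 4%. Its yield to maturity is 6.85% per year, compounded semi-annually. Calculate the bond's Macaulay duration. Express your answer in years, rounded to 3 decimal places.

3.719 years

Periodic yield y = 0.03425. Discount each cash flow and weight by its period:
  t   CF        PV=CF/(1+0.03425)^t    t·PV
  1       500.00       483.4421       483.4421
  2       500.00       467.4325       934.8651
  3       500.00       451.9531     1,355.8594
  4       500.00       436.9864     1,747.9455
  5       500.00       422.5152     2,112.5761
  6       500.00       408.5233     2,451.1398
  7       500.00       394.9947     2,764.9631
  8    25,500.00    19,477.6225   155,820.9798
  Σ                 22,543.4699   167,671.7709
Price P = Σ PV = 22,543.4699.
Macaulay duration = Σ(t·PV) / P = 167,671.7709 / 22,543.4699 = 7.43771 half-year periods.
In years: 7.43771 / 2 = 3.71885 years.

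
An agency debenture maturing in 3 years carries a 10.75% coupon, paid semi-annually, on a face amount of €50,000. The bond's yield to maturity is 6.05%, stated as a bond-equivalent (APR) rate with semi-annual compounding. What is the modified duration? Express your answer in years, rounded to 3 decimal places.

Periodic yield y = 0.03025. First find Macaulay duration:
  t   CF        PV=CF/(1+0.03025)^t    t·PV
  1     2,687.50     2,608.5901     2,608.5901
  2     2,687.50     2,531.9972     5,063.9945
  3     2,687.50     2,457.6532     7,372.9597
  4     2,687.50     2,385.4921     9,541.9683
  5     2,687.50     2,315.4497    11,577.2487
  6    52,687.50    44,060.7467   264,364.4801
  Σ                 56,359.9291   300,529.2414
P = 56,359.9291; Macaulay duration = 300,529.2414 / 56,359.9291 = 5.33232 half-year periods = 2.66616 years.
Modified duration = D_Mac / (1 + y) = 2.66616 / 1.03025 = 2.58788 years.

2.588 years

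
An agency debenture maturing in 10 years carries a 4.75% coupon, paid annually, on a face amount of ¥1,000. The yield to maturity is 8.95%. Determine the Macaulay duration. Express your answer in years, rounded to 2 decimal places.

Periodic yield y = 0.0895. Discount each cash flow and weight by its year:
  t   CF        PV=CF/(1+0.0895)^t    t·PV
  1        47.50        43.5980        43.5980
  2        47.50        40.0165        80.0330
  3        47.50        36.7292       110.1877
  4        47.50        33.7120       134.8480
  5        47.50        30.9426       154.7132
  6        47.50        28.4008       170.4047
  7        47.50        26.0677       182.4740
  8        47.50        23.9263       191.4105
  9        47.50        21.9608       197.6474
  10    1,047.50       444.5102     4,445.1015
  Σ                    729.8642     5,710.4180
Price P = Σ PV = 729.8642.
Macaulay duration = Σ(t·PV) / P = 5,710.4180 / 729.8642 = 7.82395 years.

7.82 years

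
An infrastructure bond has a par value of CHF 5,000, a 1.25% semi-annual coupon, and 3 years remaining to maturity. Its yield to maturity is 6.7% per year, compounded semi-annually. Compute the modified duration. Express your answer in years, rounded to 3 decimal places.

Periodic yield y = 0.0335. First find Macaulay duration:
  t   CF        PV=CF/(1+0.0335)^t    t·PV
  1        31.25        30.2371        30.2371
  2        31.25        29.2570        58.5139
  3        31.25        28.3086        84.9258
  4        31.25        27.3910       109.5641
  5        31.25        26.5032       132.5158
  6     5,031.25     4,128.6970    24,772.1820
  Σ                  4,270.3938    25,187.9386
P = 4,270.3938; Macaulay duration = 25,187.9386 / 4,270.3938 = 5.89827 half-year periods = 2.94914 years.
Modified duration = D_Mac / (1 + y) = 2.94914 / 1.0335 = 2.85354 years.

2.854 years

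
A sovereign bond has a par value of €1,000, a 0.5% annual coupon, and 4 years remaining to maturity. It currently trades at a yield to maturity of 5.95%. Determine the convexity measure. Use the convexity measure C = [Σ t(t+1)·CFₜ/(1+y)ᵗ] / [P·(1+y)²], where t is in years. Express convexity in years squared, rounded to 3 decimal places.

17.618

With y = 0.0595:
  t   CF        PV=CF/(1+0.0595)^t    t·PV        t(t+1)·PV
  1         5.00         4.7192         4.7192           9.4384
  2         5.00         4.4542         8.9084          26.7251
  3         5.00         4.2040        12.6121          50.4485
  4     1,005.00       797.5579     3,190.2316      15,951.1579
  Σ                    810.9353     3,216.4713      16,037.7699
P = 810.9353.
Convexity = Σ t(t+1)·PV / [P·(1+y)²] = 16,037.7699 / (810.9353 × 1.122540) = 17.61797.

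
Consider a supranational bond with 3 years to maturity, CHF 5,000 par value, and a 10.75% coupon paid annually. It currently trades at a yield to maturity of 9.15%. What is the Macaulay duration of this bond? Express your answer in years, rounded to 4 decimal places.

2.7239 years

Periodic yield y = 0.0915. Discount each cash flow and weight by its year:
  t   CF        PV=CF/(1+0.0915)^t    t·PV
  1       537.50       492.4416       492.4416
  2       537.50       451.1604       902.3208
  3     5,537.50     4,258.3614    12,775.0843
  Σ                  5,201.9634    14,169.8467
Price P = Σ PV = 5,201.9634.
Macaulay duration = Σ(t·PV) / P = 14,169.8467 / 5,201.9634 = 2.72394 years.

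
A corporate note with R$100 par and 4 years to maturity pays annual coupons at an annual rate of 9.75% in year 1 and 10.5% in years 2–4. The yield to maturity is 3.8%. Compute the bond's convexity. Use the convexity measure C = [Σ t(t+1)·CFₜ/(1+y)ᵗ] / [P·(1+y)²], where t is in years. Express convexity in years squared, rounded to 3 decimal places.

With y = 0.038:
  t   CF        PV=CF/(1+0.038)^t    t·PV        t(t+1)·PV
  1         9.75         9.3931         9.3931          18.7861
  2        10.50         9.7453        19.4906          58.4717
  3        10.50         9.3885        28.1656         112.6623
  4       110.50        95.1860       380.7438       1,903.7191
  Σ                    123.7128       437.7930       2,093.6392
P = 123.7128.
Convexity = Σ t(t+1)·PV / [P·(1+y)²] = 2,093.6392 / (123.7128 × 1.077444) = 15.70697.

15.707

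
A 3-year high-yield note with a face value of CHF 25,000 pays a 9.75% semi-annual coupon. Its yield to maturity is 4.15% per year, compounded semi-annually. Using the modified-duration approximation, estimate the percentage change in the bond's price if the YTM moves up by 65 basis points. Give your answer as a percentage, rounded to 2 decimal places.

-1.72%

Periodic yield y = 0.02075. Modified duration first:
  t   CF        PV=CF/(1+0.02075)^t    t·PV
  1     1,218.75     1,193.9750     1,193.9750
  2     1,218.75     1,169.7037     2,339.4073
  3     1,218.75     1,145.9257     3,437.7771
  4     1,218.75     1,122.6311     4,490.5245
  5     1,218.75     1,099.8101     5,499.0503
  6    26,218.75    23,179.0510   139,074.3060
  Σ                 28,911.0966   156,035.0402
P = 28,911.0966; D_Mac = 5.39706 half-year periods = 2.69853 yrs; D_mod = 2.69853/(1+0.02075) = 2.64368 yrs.
ΔP/P ≈ -D_mod · Δy = -2.64368 × (+0.0065) = -0.017184 = -1.7184%.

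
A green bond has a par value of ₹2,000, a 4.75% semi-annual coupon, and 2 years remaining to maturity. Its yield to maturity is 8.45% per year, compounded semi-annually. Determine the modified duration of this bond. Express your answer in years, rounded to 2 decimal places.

Periodic yield y = 0.04225. First find Macaulay duration:
  t   CF        PV=CF/(1+0.04225)^t    t·PV
  1        47.50        45.5745        45.5745
  2        47.50        43.7270        87.4540
  3        47.50        41.9544       125.8633
  4     2,047.50     1,735.1471     6,940.5883
  Σ                  1,866.4030     7,199.4802
P = 1,866.4030; Macaulay duration = 7,199.4802 / 1,866.4030 = 3.85741 half-year periods = 1.92870 years.
Modified duration = D_Mac / (1 + y) = 1.92870 / 1.04225 = 1.85052 years.

1.85 years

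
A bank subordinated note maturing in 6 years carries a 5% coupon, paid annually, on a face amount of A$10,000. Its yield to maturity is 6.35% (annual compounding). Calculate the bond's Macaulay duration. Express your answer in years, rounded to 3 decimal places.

Periodic yield y = 0.0635. Discount each cash flow and weight by its year:
  t   CF        PV=CF/(1+0.0635)^t    t·PV
  1       500.00       470.1457       470.1457
  2       500.00       442.0740       884.1481
  3       500.00       415.6785     1,247.0354
  4       500.00       390.8589     1,563.4357
  5       500.00       367.5213     1,837.6066
  6    10,500.00     7,257.1205    43,542.7229
  Σ                  9,343.3990    49,545.0944
Price P = Σ PV = 9,343.3990.
Macaulay duration = Σ(t·PV) / P = 49,545.0944 / 9,343.3990 = 5.30268 years.

5.303 years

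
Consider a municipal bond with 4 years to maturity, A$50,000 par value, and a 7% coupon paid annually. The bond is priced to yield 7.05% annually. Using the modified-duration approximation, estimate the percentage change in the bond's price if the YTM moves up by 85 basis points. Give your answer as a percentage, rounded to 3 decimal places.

Periodic yield y = 0.0705. Modified duration first:
  t   CF        PV=CF/(1+0.0705)^t    t·PV
  1     3,500.00     3,269.5002     3,269.5002
  2     3,500.00     3,054.1805     6,108.3610
  3     3,500.00     2,853.0411     8,559.1233
  4    53,500.00    40,738.6934   162,954.7735
  Σ                 49,915.4152   180,891.7580
P = 49,915.4152; D_Mac = 3.62397 yrs; D_mod = 3.62397/(1+0.0705) = 3.38530 yrs.
ΔP/P ≈ -D_mod · Δy = -3.38530 × (+0.0085) = -0.028775 = -2.8775%.

-2.878%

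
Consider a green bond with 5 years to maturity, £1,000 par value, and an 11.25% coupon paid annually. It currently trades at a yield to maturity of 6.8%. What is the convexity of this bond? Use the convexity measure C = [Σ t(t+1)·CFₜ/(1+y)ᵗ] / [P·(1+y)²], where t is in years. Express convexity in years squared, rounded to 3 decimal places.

With y = 0.068:
  t   CF        PV=CF/(1+0.068)^t    t·PV        t(t+1)·PV
  1       112.50       105.3371       105.3371         210.6742
  2       112.50        98.6302       197.2604         591.7813
  3       112.50        92.3504       277.0512       1,108.2048
  4       112.50        86.4704       345.8816       1,729.4082
  5     1,112.50       800.6519     4,003.2597      24,019.5580
  Σ                  1,183.4400     4,928.7900      27,659.6264
P = 1,183.4400.
Convexity = Σ t(t+1)·PV / [P·(1+y)²] = 27,659.6264 / (1,183.4400 × 1.140624) = 20.49074.

20.491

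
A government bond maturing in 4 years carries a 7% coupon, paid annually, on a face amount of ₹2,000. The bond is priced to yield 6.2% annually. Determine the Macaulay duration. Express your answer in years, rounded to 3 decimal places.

Periodic yield y = 0.062. Discount each cash flow and weight by its year:
  t   CF        PV=CF/(1+0.062)^t    t·PV
  1       140.00       131.8267       131.8267
  2       140.00       124.1306       248.2613
  3       140.00       116.8838       350.6515
  4     2,140.00     1,682.3475     6,729.3900
  Σ                  2,055.1887     7,460.1295
Price P = Σ PV = 2,055.1887.
Macaulay duration = Σ(t·PV) / P = 7,460.1295 / 2,055.1887 = 3.62990 years.

3.630 years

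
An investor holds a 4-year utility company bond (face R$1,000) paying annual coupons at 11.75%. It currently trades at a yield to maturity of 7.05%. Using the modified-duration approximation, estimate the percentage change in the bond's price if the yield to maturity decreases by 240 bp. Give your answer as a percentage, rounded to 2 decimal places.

+7.75%

Periodic yield y = 0.0705. Modified duration first:
  t   CF        PV=CF/(1+0.0705)^t    t·PV
  1       117.50       109.7618       109.7618
  2       117.50       102.5332       205.0664
  3       117.50        95.7807       287.3420
  4     1,117.50       850.9437     3,403.7749
  Σ                  1,159.0194     4,005.9451
P = 1,159.0194; D_Mac = 3.45632 yrs; D_mod = 3.45632/(1+0.0705) = 3.22870 yrs.
ΔP/P ≈ -D_mod · Δy = -3.22870 × (-0.024) = +0.077489 = +7.7489%.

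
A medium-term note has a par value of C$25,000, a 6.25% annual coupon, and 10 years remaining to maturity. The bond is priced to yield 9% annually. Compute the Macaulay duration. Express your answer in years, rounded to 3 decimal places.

Periodic yield y = 0.09. Discount each cash flow and weight by its year:
  t   CF        PV=CF/(1+0.09)^t    t·PV
  1     1,562.50     1,433.4862     1,433.4862
  2     1,562.50     1,315.1250     2,630.2500
  3     1,562.50     1,206.5367     3,619.6101
  4     1,562.50     1,106.9144     4,427.6576
  5     1,562.50     1,015.5178     5,077.5890
  6     1,562.50       931.6677     5,590.0062
  7     1,562.50       854.7410     5,983.1871
  8     1,562.50       784.1661     6,273.3285
  9     1,562.50       719.4184     6,474.7656
  10   26,562.50    11,220.2871   112,202.8706
  Σ                 20,587.8603   153,712.7508
Price P = Σ PV = 20,587.8603.
Macaulay duration = Σ(t·PV) / P = 153,712.7508 / 20,587.8603 = 7.46618 years.

7.466 years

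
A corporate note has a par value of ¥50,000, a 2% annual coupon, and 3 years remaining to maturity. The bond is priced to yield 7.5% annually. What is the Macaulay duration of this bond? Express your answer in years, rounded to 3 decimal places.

2.936 years

Periodic yield y = 0.075. Discount each cash flow and weight by its year:
  t   CF        PV=CF/(1+0.075)^t    t·PV
  1     1,000.00       930.2326       930.2326
  2     1,000.00       865.3326     1,730.6652
  3    51,000.00    41,052.9890   123,158.9671
  Σ                 42,848.5542   125,819.8649
Price P = Σ PV = 42,848.5542.
Macaulay duration = Σ(t·PV) / P = 125,819.8649 / 42,848.5542 = 2.93639 years.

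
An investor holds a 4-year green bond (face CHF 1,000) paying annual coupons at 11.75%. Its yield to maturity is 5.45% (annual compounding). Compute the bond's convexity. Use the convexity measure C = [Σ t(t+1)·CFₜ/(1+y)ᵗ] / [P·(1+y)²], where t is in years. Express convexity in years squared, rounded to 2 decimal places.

With y = 0.0545:
  t   CF        PV=CF/(1+0.0545)^t    t·PV        t(t+1)·PV
  1       117.50       111.4272       111.4272         222.8544
  2       117.50       105.6683       211.3366         634.0098
  3       117.50       100.2070       300.6210       1,202.4841
  4     1,117.50       903.7768     3,615.1073      18,075.5363
  Σ                  1,221.0793     4,238.4921      20,134.8846
P = 1,221.0793.
Convexity = Σ t(t+1)·PV / [P·(1+y)²] = 20,134.8846 / (1,221.0793 × 1.111970) = 14.82901.

14.83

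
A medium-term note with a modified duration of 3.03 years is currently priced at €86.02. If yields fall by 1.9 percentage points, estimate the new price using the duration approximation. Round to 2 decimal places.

Duration approximation: ΔP/P ≈ -D_mod · Δy = -3.03 × (-0.019) = +0.057570.
New price ≈ 86.02 × (1 + 0.057570) = 90.9721714.

€90.97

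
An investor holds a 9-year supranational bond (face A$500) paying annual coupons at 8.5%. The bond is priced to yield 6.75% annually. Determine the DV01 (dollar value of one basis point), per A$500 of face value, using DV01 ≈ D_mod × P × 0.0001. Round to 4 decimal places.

A$0.3539

Periodic yield y = 0.0675.
  t   CF        PV=CF/(1+0.0675)^t    t·PV
  1        42.50        39.8126        39.8126
  2        42.50        37.2952        74.5904
  3        42.50        34.9370       104.8109
  4        42.50        32.7278       130.9114
  5        42.50        30.6584       153.2920
  6        42.50        28.7198       172.3189
  7        42.50        26.9038       188.3267
  8        42.50        25.2026       201.6210
  9       542.50       301.3622     2,712.2599
  Σ                    557.6195     3,777.9438
P = 557.6195; D_Mac = 6.77513 yrs; D_mod = 6.34672 yrs.
DV01 ≈ 6.34672 × 557.6195 × 0.0001 = 0.353906.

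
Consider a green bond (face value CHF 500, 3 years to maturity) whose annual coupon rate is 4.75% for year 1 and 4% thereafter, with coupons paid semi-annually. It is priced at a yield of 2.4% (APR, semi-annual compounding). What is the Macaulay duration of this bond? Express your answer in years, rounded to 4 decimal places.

Periodic yield y = 0.012. Discount each cash flow and weight by its period:
  t   CF        PV=CF/(1+0.012)^t    t·PV
  1       11.875        11.7342        11.7342
  2       11.875        11.5950        23.1901
  3       10.000         9.6485        28.9454
  4       10.000         9.5341        38.1362
  5       10.000         9.4210        47.1050
  6      510.000       474.7742     2,848.6451
  Σ                    526.7070     2,997.7561
Price P = Σ PV = 526.7070.
Macaulay duration = Σ(t·PV) / P = 2,997.7561 / 526.7070 = 5.69151 half-year periods.
In years: 5.69151 / 2 = 2.84575 years.

2.8458 years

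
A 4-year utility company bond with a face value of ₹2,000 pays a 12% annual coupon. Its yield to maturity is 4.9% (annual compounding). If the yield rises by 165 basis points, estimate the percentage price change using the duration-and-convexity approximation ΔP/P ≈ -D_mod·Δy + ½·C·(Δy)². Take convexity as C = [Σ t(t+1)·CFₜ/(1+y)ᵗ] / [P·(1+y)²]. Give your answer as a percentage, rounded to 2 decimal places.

-5.25%

With y = 0.049:
  t   CF        PV=CF/(1+0.049)^t    t·PV        t(t+1)·PV
  1       240.00       228.7893       228.7893         457.5786
  2       240.00       218.1023       436.2046       1,308.6139
  3       240.00       207.9145       623.7435       2,494.9740
  4     2,240.00     1,849.8907     7,399.5627      36,997.8137
  Σ                  2,504.6968     8,688.3002      41,258.9802
P = 2,504.6968; D_Mac = 3.46880 yrs; D_mod = 3.30677 yrs; C = 14.96967.
Duration effect: -3.30677 × (+0.0165) = -0.054562
Convexity effect: 0.5 × 14.96967 × (0.0165)² = +0.0020377
ΔP/P ≈ -0.054562 + 0.0020377 = -0.052524 = -5.2524%.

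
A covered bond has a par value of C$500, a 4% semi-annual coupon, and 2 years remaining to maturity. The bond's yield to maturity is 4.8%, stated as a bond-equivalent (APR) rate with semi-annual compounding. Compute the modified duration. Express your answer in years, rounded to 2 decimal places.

1.90 years

Periodic yield y = 0.024. First find Macaulay duration:
  t   CF        PV=CF/(1+0.024)^t    t·PV
  1        10.00         9.7656         9.7656
  2        10.00         9.5367        19.0735
  3        10.00         9.3132        27.9397
  4       510.00       463.8423     1,855.3692
  Σ                    492.4579     1,912.1480
P = 492.4579; Macaulay duration = 1,912.1480 / 492.4579 = 3.88287 half-year periods = 1.94143 years.
Modified duration = D_Mac / (1 + y) = 1.94143 / 1.024 = 1.89593 years.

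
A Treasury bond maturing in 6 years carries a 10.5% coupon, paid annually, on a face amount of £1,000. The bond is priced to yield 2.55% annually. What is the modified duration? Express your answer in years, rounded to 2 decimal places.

Periodic yield y = 0.0255. First find Macaulay duration:
  t   CF        PV=CF/(1+0.0255)^t    t·PV
  1       105.00       102.3891       102.3891
  2       105.00        99.8431       199.6862
  3       105.00        97.3604       292.0812
  4       105.00        94.9394       379.7577
  5       105.00        92.5787       462.8934
  6     1,105.00       950.0540     5,700.3240
  Σ                  1,437.1647     7,137.1315
P = 1,437.1647; Macaulay duration = 7,137.1315 / 1,437.1647 = 4.96612 years.
Modified duration = D_Mac / (1 + y) = 4.96612 / 1.0255 = 4.84263 years.

4.84 years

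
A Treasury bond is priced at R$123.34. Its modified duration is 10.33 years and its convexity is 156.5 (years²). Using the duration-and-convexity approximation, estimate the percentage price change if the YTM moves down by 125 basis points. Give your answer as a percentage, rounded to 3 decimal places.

Duration effect: -D_mod·Δy = -10.33 × (-0.0125) = +0.129125
Convexity effect: ½·C·(Δy)² = 0.5 × 156.5 × (-0.0125)² = +0.0122265625
ΔP/P ≈ +0.129125 + 0.0122265625 = +0.1413515625
= +14.13515625%.

+14.135%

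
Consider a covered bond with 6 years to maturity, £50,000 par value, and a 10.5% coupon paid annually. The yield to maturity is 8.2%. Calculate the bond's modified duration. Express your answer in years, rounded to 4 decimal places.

Periodic yield y = 0.082. First find Macaulay duration:
  t   CF        PV=CF/(1+0.082)^t    t·PV
  1     5,250.00     4,852.1257     4,852.1257
  2     5,250.00     4,484.4045     8,968.8090
  3     5,250.00     4,144.5513    12,433.6539
  4     5,250.00     3,830.4541    15,321.8163
  5     5,250.00     3,540.1609    17,700.8044
  6    55,250.00    34,432.5128   206,595.0769
  Σ                 55,284.2093   265,872.2863
P = 55,284.2093; Macaulay duration = 265,872.2863 / 55,284.2093 = 4.80919 years.
Modified duration = D_Mac / (1 + y) = 4.80919 / 1.082 = 4.44472 years.

4.4447 years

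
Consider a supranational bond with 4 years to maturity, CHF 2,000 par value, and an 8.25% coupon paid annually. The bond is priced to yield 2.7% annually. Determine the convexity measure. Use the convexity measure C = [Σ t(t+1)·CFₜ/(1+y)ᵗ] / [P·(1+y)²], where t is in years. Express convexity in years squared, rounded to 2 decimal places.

With y = 0.027:
  t   CF        PV=CF/(1+0.027)^t    t·PV        t(t+1)·PV
  1       165.00       160.6621       160.6621         321.3242
  2       165.00       156.4383       312.8766         938.6297
  3       165.00       152.3255       456.9765       1,827.9060
  4     2,165.00     1,946.1492     7,784.5967      38,922.9835
  Σ                  2,415.5751     8,715.1119      42,010.8435
P = 2,415.5751.
Convexity = Σ t(t+1)·PV / [P·(1+y)²] = 42,010.8435 / (2,415.5751 × 1.054729) = 16.48921.

16.49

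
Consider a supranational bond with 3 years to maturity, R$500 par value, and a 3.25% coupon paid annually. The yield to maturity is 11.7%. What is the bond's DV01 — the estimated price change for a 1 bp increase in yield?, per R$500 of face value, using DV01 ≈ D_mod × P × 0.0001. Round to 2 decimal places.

Periodic yield y = 0.117.
  t   CF        PV=CF/(1+0.117)^t    t·PV
  1        16.25        14.5479        14.5479
  2        16.25        13.0241        26.0482
  3       516.25       370.4252     1,111.2757
  Σ                    397.9972     1,151.8717
P = 397.9972; D_Mac = 2.89417 yrs; D_mod = 2.59102 yrs.
DV01 ≈ 2.59102 × 397.9972 × 0.0001 = 0.103122.

R$0.10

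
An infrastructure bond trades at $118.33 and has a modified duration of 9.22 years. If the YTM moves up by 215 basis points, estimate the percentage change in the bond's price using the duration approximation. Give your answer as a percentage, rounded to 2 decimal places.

Duration approximation: ΔP/P ≈ -D_mod · Δy = -9.22 × (+0.0215) = -0.198230.
As a percentage: -19.8230%.

-19.82%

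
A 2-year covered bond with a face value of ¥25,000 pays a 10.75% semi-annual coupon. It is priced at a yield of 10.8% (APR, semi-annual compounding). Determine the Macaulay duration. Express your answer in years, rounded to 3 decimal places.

Periodic yield y = 0.054. Discount each cash flow and weight by its period:
  t   CF        PV=CF/(1+0.054)^t    t·PV
  1     1,343.75     1,274.9051     1,274.9051
  2     1,343.75     1,209.5874     2,419.1748
  3     1,343.75     1,147.6161     3,442.8484
  4    26,343.75    21,345.9335    85,383.7341
  Σ                 24,978.0422    92,520.6625
Price P = Σ PV = 24,978.0422.
Macaulay duration = Σ(t·PV) / P = 92,520.6625 / 24,978.0422 = 3.70408 half-year periods.
In years: 3.70408 / 2 = 1.85204 years.

1.852 years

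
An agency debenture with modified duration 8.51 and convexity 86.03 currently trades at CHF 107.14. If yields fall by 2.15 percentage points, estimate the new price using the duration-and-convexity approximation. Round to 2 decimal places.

CHF 128.87

Duration effect: -D_mod·Δy = -8.51 × (-0.0215) = +0.182965
Convexity effect: ½·C·(Δy)² = 0.5 × 86.03 × (-0.0215)² = +0.01988368375
ΔP/P ≈ +0.182965 + 0.01988368375 = +0.20284868375
New price ≈ 107.14 × (1 + 0.20284868375) = 128.873207976975.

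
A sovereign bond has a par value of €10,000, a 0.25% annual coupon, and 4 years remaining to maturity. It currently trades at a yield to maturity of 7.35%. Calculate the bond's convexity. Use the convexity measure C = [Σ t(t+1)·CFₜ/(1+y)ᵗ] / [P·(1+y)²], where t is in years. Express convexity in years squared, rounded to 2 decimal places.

With y = 0.0735:
  t   CF        PV=CF/(1+0.0735)^t    t·PV        t(t+1)·PV
  1        25.00        23.2883        23.2883          46.5766
  2        25.00        21.6938        43.3876         130.1629
  3        25.00        20.2085        60.6255         242.5019
  4    10,025.00     7,548.7699    30,195.0795     150,975.3975
  Σ                  7,613.9605    30,322.3809     151,394.6389
P = 7,613.9605.
Convexity = Σ t(t+1)·PV / [P·(1+y)²] = 151,394.6389 / (7,613.9605 × 1.152402) = 17.25424.

17.25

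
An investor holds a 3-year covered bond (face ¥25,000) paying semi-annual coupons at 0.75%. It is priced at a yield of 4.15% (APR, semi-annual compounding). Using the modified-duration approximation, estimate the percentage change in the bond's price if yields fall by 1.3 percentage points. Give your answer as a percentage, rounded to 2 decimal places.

+3.78%

Periodic yield y = 0.02075. Modified duration first:
  t   CF        PV=CF/(1+0.02075)^t    t·PV
  1        93.75        91.8442        91.8442
  2        93.75        89.9772       179.9544
  3        93.75        88.1481       264.4444
  4        93.75        86.3562       345.4250
  5        93.75        84.6008       423.0039
  6    25,093.75    22,184.4791   133,106.8745
  Σ                 22,625.4057   134,411.5463
P = 22,625.4057; D_Mac = 5.94074 half-year periods = 2.97037 yrs; D_mod = 2.97037/(1+0.02075) = 2.90999 yrs.
ΔP/P ≈ -D_mod · Δy = -2.90999 × (-0.013) = +0.037830 = +3.7830%.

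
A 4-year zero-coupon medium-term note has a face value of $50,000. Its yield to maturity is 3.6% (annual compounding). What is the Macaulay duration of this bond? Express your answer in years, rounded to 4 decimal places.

A zero-coupon bond has a single cash flow at maturity, so its Macaulay duration equals its maturity: 4 years.

4.0000 years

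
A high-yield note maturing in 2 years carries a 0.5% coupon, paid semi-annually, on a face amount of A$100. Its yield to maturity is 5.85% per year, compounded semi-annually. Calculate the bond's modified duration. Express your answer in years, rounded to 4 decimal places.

Periodic yield y = 0.02925. First find Macaulay duration:
  t   CF        PV=CF/(1+0.02925)^t    t·PV
  1         0.25         0.2429         0.2429
  2         0.25         0.2360         0.4720
  3         0.25         0.2293         0.6879
  4       100.25        89.3307       357.3229
  Σ                     90.0389       358.7257
P = 90.0389; Macaulay duration = 358.7257 / 90.0389 = 3.98412 half-year periods = 1.99206 years.
Modified duration = D_Mac / (1 + y) = 1.99206 / 1.02925 = 1.93545 years.

1.9354 years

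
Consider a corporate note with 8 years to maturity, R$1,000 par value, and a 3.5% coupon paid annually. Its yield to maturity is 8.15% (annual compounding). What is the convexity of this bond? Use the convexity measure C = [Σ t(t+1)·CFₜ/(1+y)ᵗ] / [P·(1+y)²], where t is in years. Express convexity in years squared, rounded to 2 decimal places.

With y = 0.0815:
  t   CF        PV=CF/(1+0.0815)^t    t·PV        t(t+1)·PV
  1        35.00        32.3625        32.3625          64.7249
  2        35.00        29.9237        59.8474         179.5421
  3        35.00        27.6687        83.0060         332.0242
  4        35.00        25.5836       102.3345         511.6723
  5        35.00        23.6557       118.2784         709.6704
  6        35.00        21.8730       131.2382         918.6672
  7        35.00        20.2247       141.5730       1,132.5840
  8     1,035.00       553.0039     4,424.0308      39,816.2776
  Σ                    734.2957     5,092.6707      43,665.1627
P = 734.2957.
Convexity = Σ t(t+1)·PV / [P·(1+y)²] = 43,665.1627 / (734.2957 × 1.169642) = 50.84064.

50.84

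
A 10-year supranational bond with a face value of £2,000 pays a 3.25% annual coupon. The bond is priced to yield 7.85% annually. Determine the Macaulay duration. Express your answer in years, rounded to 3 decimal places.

Periodic yield y = 0.0785. Discount each cash flow and weight by its year:
  t   CF        PV=CF/(1+0.0785)^t    t·PV
  1        65.00        60.2689        60.2689
  2        65.00        55.8821       111.7643
  3        65.00        51.8147       155.4441
  4        65.00        48.0433       192.1732
  5        65.00        44.5464       222.7320
  6        65.00        41.3040       247.8242
  7        65.00        38.2977       268.0837
  8        65.00        35.5101       284.0810
  9        65.00        32.9255       296.3292
  10    2,065.00       969.8812     9,698.8125
  Σ                  1,378.4740    11,537.5130
Price P = Σ PV = 1,378.4740.
Macaulay duration = Σ(t·PV) / P = 11,537.5130 / 1,378.4740 = 8.36977 years.

8.370 years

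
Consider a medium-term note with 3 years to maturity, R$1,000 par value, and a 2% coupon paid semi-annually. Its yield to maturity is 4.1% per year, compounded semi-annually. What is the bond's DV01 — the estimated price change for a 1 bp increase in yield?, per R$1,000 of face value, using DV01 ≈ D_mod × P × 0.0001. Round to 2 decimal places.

Periodic yield y = 0.0205.
  t   CF        PV=CF/(1+0.0205)^t    t·PV
  1        10.00         9.7991         9.7991
  2        10.00         9.6023        19.2045
  3        10.00         9.4094        28.2281
  4        10.00         9.2204        36.8814
  5        10.00         9.0351        45.1757
  6     1,010.00       894.2178     5,365.3069
  Σ                    941.2841     5,504.5959
P = 941.2841; D_Mac = 5.84796 half-year periods = 2.92398 yrs; D_mod = 2.86524 yrs.
DV01 ≈ 2.86524 × 941.2841 × 0.0001 = 0.269701.

R$0.27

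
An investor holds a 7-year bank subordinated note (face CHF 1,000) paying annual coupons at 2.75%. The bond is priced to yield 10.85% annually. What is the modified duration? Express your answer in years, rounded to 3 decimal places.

Periodic yield y = 0.1085. First find Macaulay duration:
  t   CF        PV=CF/(1+0.1085)^t    t·PV
  1        27.50        24.8083        24.8083
  2        27.50        22.3801        44.7601
  3        27.50        20.1895        60.5685
  4        27.50        18.2134        72.8534
  5        27.50        16.4306        82.1531
  6        27.50        14.8224        88.9344
  7     1,027.50       499.6110     3,497.2767
  Σ                    616.4552     3,871.3545
P = 616.4552; Macaulay duration = 3,871.3545 / 616.4552 = 6.28003 years.
Modified duration = D_Mac / (1 + y) = 6.28003 / 1.1085 = 5.66534 years.

5.665 years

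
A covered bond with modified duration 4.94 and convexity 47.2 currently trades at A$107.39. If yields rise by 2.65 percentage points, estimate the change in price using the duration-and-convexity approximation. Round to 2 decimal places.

Duration effect: -D_mod·Δy = -4.94 × (+0.0265) = -0.130910
Convexity effect: ½·C·(Δy)² = 0.5 × 47.2 × (0.0265)² = +0.0165731
ΔP/P ≈ -0.130910 + 0.0165731 = -0.1143369
ΔP ≈ 107.39 × (-0.1143369) = -12.278639691.

-A$12.28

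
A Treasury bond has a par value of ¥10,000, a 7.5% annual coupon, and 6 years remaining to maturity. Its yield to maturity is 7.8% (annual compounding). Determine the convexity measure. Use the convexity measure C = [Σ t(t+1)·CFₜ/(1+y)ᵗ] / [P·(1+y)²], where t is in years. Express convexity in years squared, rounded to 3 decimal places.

28.512

With y = 0.078:
  t   CF        PV=CF/(1+0.078)^t    t·PV        t(t+1)·PV
  1       750.00       695.7328       695.7328       1,391.4657
  2       750.00       645.3922     1,290.7845       3,872.3535
  3       750.00       598.6941     1,796.0823       7,184.3292
  4       750.00       555.3749     2,221.4995      11,107.4973
  5       750.00       515.1900     2,575.9502      15,455.7012
  6    10,750.00     6,850.0840    41,100.5042     287,703.5293
  Σ                  9,860.4681    49,680.5535     326,714.8762
P = 9,860.4681.
Convexity = Σ t(t+1)·PV / [P·(1+y)²] = 326,714.8762 / (9,860.4681 × 1.162084) = 28.51241.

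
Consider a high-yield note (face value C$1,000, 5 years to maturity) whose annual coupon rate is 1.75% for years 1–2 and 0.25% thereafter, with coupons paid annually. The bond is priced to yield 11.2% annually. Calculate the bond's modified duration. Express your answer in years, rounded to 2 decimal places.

Periodic yield y = 0.112. First find Macaulay duration:
  t   CF        PV=CF/(1+0.112)^t    t·PV
  1        17.50        15.7374        15.7374
  2        17.50        14.1523        28.3047
  3         2.50         1.8181         5.4544
  4         2.50         1.6350         6.5400
  5     1,002.50       589.6040     2,948.0202
  Σ                    622.9469     3,004.0567
P = 622.9469; Macaulay duration = 3,004.0567 / 622.9469 = 4.82233 years.
Modified duration = D_Mac / (1 + y) = 4.82233 / 1.112 = 4.33663 years.

4.34 years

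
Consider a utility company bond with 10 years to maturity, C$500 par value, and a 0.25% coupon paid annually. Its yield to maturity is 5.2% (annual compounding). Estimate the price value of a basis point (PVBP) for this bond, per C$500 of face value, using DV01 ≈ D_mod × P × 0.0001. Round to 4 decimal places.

Periodic yield y = 0.052.
  t   CF        PV=CF/(1+0.052)^t    t·PV
  1         1.25         1.1882         1.1882
  2         1.25         1.1295         2.2590
  3         1.25         1.0737         3.2210
  4         1.25         1.0206         4.0823
  5         1.25         0.9701         4.8507
  6         1.25         0.9222         5.5331
  7         1.25         0.8766         6.1362
  8         1.25         0.8333         6.6661
  9         1.25         0.7921         7.1287
  10      501.25       301.9235     3,019.2355
  Σ                    310.7297     3,060.3007
P = 310.7297; D_Mac = 9.84875 yrs; D_mod = 9.36193 yrs.
DV01 ≈ 9.36193 × 310.7297 × 0.0001 = 0.290903.

C$0.2909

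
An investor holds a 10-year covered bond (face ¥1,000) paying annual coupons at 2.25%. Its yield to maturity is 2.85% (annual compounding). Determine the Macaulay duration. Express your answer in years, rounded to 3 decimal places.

9.035 years

Periodic yield y = 0.0285. Discount each cash flow and weight by its year:
  t   CF        PV=CF/(1+0.0285)^t    t·PV
  1        22.50        21.8765        21.8765
  2        22.50        21.2703        42.5406
  3        22.50        20.6809        62.0427
  4        22.50        20.1078        80.4313
  5        22.50        19.5506        97.7532
  6        22.50        19.0089       114.0533
  7        22.50        18.4821       129.3750
  8        22.50        17.9700       143.7600
  9        22.50        17.4720       157.2484
  10    1,022.50       772.0054     7,720.0543
  Σ                    948.4247     8,569.1356
Price P = Σ PV = 948.4247.
Macaulay duration = Σ(t·PV) / P = 8,569.1356 / 948.4247 = 9.03512 years.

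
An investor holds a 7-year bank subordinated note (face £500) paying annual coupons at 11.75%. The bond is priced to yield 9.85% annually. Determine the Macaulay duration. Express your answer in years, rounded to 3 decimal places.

Periodic yield y = 0.0985. Discount each cash flow and weight by its year:
  t   CF        PV=CF/(1+0.0985)^t    t·PV
  1        58.75        53.4820        53.4820
  2        58.75        48.6864        97.3728
  3        58.75        44.3208       132.9624
  4        58.75        40.3467       161.3867
  5        58.75        36.7289       183.6443
  6        58.75        33.4355       200.6129
  7       558.75       289.4790     2,026.3532
  Σ                    546.4793     2,855.8143
Price P = Σ PV = 546.4793.
Macaulay duration = Σ(t·PV) / P = 2,855.8143 / 546.4793 = 5.22584 years.

5.226 years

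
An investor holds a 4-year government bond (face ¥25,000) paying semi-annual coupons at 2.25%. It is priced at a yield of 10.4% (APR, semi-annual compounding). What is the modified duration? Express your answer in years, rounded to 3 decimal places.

3.628 years

Periodic yield y = 0.052. First find Macaulay duration:
  t   CF        PV=CF/(1+0.052)^t    t·PV
  1       281.25       267.3479       267.3479
  2       281.25       254.1330       508.2660
  3       281.25       241.5713       724.7139
  4       281.25       229.6305       918.5220
  5       281.25       218.2799     1,091.3997
  6       281.25       207.4904     1,244.9426
  7       281.25       197.2343     1,380.6398
  8    25,281.25    16,852.8216   134,822.5732
  Σ                 18,468.5090   140,958.4051
P = 18,468.5090; Macaulay duration = 140,958.4051 / 18,468.5090 = 7.63237 half-year periods = 3.81618 years.
Modified duration = D_Mac / (1 + y) = 3.81618 / 1.052 = 3.62755 years.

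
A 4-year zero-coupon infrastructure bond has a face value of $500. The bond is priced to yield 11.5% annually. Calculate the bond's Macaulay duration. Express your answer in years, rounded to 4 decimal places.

A zero-coupon bond has a single cash flow at maturity, so its Macaulay duration equals its maturity: 4 years.

4.0000 years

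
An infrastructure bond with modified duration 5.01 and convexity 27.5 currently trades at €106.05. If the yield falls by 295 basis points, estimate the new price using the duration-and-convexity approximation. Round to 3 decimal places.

Duration effect: -D_mod·Δy = -5.01 × (-0.0295) = +0.147795
Convexity effect: ½·C·(Δy)² = 0.5 × 27.5 × (-0.0295)² = +0.0119659375
ΔP/P ≈ +0.147795 + 0.0119659375 = +0.1597609375
New price ≈ 106.05 × (1 + 0.1597609375) = 122.992647421875.

€122.993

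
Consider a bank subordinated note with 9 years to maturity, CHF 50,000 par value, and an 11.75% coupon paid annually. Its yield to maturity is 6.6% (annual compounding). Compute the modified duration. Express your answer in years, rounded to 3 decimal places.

Periodic yield y = 0.066. First find Macaulay duration:
  t   CF        PV=CF/(1+0.066)^t    t·PV
  1     5,875.00     5,511.2570     5,511.2570
  2     5,875.00     5,170.0347    10,340.0695
  3     5,875.00     4,849.9388    14,549.8163
  4     5,875.00     4,549.6611    18,198.6446
  5     5,875.00     4,267.9748    21,339.8740
  6     5,875.00     4,003.7287    24,022.3723
  7     5,875.00     3,755.8431    26,290.9015
  8     5,875.00     3,523.3049    28,186.4396
  9    55,875.00    31,434.2204   282,907.9836
  Σ                 67,065.9637   431,347.3585
P = 67,065.9637; Macaulay duration = 431,347.3585 / 67,065.9637 = 6.43169 years.
Modified duration = D_Mac / (1 + y) = 6.43169 / 1.066 = 6.03348 years.

6.033 years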